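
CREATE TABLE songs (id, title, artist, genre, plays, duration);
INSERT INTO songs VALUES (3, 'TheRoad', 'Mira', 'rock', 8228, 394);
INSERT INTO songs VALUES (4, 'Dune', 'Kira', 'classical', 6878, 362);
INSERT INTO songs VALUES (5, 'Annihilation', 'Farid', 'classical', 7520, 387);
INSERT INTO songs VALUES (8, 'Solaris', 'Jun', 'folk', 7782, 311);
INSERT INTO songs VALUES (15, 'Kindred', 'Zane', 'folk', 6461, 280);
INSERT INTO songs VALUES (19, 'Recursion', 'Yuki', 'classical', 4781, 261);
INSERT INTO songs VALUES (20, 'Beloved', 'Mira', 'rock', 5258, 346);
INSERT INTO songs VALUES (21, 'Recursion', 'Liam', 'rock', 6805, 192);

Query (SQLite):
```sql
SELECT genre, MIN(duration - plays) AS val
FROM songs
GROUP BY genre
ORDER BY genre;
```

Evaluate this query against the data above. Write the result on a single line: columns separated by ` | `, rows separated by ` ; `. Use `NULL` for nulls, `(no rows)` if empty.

classical | -7133 ; folk | -7471 ; rock | -7834

For each row compute duration - plays.
Group by genre; take MIN of the expression per group.
  classical: ids {4, 5, 19} → MIN(duration - plays)=-7133
  folk: ids {8, 15} → MIN(duration - plays)=-7471
  rock: ids {3, 20, 21} → MIN(duration - plays)=-7834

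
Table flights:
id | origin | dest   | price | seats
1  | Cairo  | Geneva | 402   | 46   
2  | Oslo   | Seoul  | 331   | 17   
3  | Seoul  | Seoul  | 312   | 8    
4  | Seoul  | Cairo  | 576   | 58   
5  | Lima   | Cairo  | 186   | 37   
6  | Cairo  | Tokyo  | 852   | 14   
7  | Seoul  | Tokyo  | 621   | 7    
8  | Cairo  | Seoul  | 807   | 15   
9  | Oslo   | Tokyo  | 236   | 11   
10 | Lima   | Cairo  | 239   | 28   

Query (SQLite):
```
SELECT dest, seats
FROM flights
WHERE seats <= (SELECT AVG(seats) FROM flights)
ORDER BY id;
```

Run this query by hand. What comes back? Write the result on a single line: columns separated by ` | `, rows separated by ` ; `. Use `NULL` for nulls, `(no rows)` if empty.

Seoul | 17 ; Seoul | 8 ; Tokyo | 14 ; Tokyo | 7 ; Seoul | 15 ; Tokyo | 11

Scalar subquery: AVG(seats) over all flights rows = 24.1.
Keep rows where seats <= that value.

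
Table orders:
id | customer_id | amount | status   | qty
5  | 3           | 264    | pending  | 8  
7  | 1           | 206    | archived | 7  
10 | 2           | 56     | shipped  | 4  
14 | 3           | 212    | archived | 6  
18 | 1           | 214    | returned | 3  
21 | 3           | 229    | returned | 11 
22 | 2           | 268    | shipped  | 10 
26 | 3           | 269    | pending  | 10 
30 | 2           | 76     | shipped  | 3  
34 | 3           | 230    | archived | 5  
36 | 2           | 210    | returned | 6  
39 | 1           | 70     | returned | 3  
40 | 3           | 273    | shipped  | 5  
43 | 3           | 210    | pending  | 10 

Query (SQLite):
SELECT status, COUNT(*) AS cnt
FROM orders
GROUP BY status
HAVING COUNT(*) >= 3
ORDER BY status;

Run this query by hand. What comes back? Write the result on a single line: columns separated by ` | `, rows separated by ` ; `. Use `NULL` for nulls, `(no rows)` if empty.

Partition orders by status; compute COUNT(*) within each group.
HAVING: keep groups with count ≥ 3.
  archived: ids {7, 14, 34} → COUNT(*)=3
  pending: ids {5, 26, 43} → COUNT(*)=3
  returned: ids {18, 21, 36, 39} → COUNT(*)=4
  shipped: ids {10, 22, 30, 40} → COUNT(*)=4

archived | 3 ; pending | 3 ; returned | 4 ; shipped | 4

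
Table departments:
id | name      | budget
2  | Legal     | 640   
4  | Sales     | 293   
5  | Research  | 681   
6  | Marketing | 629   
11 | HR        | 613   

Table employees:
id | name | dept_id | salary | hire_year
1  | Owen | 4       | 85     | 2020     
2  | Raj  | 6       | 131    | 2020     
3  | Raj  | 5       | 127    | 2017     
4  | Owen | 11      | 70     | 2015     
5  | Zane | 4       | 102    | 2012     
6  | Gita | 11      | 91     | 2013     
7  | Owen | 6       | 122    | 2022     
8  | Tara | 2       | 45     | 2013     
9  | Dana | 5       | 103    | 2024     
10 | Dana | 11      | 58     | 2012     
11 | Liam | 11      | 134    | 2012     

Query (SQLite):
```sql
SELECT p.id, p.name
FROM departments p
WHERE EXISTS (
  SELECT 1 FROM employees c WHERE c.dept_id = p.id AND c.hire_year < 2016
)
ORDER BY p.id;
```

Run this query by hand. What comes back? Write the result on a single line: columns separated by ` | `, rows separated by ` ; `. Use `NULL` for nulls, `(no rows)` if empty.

For each departments row, check whether any employees with matching dept_id has hire_year < 2016.
Keep rows where that is true.

2 | Legal ; 4 | Sales ; 11 | HR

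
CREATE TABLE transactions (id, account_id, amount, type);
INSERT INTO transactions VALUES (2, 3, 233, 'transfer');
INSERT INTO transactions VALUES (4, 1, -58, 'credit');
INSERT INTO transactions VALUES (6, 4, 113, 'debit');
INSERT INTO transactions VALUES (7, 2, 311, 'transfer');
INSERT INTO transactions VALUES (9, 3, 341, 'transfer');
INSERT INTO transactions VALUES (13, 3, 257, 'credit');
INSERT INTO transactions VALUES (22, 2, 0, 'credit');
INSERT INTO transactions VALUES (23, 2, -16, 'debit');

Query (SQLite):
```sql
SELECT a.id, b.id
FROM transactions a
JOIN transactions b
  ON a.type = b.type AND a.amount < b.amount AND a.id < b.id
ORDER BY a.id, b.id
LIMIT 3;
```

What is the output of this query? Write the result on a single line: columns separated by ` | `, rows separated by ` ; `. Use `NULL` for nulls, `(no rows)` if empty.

Pairs (a,b) with same type, a.amount < b.amount, a.id < b.id.
type groups: credit:{4,13,22} debit:{6,23} transfer:{2,7,9}
Ordered by (a.id, b.id); first 3.

2 | 7 ; 2 | 9 ; 4 | 13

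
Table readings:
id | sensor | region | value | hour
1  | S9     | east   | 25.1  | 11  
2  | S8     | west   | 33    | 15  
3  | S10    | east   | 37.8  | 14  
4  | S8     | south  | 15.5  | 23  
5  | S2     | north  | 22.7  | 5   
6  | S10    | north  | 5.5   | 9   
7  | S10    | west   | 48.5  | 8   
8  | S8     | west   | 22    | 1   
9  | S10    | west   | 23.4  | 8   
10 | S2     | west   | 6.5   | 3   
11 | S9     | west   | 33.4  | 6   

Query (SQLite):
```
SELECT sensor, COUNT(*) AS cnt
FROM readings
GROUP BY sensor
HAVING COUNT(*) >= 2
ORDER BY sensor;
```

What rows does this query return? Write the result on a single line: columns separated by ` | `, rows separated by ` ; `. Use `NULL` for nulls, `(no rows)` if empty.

Partition readings by sensor; compute COUNT(*) within each group.
HAVING: keep groups with count ≥ 2.
  S10: ids {3, 6, 7, 9} → COUNT(*)=4
  S2: ids {5, 10} → COUNT(*)=2
  S8: ids {2, 4, 8} → COUNT(*)=3
  S9: ids {1, 11} → COUNT(*)=2

S10 | 4 ; S2 | 2 ; S8 | 3 ; S9 | 2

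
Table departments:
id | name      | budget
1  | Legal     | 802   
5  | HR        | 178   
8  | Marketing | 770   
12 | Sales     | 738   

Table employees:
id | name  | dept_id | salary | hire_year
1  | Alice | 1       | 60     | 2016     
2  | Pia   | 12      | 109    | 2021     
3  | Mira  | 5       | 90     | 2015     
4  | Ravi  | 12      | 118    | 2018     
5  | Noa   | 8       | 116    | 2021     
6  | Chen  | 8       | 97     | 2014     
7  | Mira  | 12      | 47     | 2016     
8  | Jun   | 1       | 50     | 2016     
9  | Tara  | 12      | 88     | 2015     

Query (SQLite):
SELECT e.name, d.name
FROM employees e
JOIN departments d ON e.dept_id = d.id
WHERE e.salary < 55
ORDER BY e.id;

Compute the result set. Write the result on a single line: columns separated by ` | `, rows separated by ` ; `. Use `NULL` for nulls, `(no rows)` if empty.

Each employees row matches the departments row where dept_id = departments.id.
Then keep rows with e.salary < 55.

Mira | Sales ; Jun | Legal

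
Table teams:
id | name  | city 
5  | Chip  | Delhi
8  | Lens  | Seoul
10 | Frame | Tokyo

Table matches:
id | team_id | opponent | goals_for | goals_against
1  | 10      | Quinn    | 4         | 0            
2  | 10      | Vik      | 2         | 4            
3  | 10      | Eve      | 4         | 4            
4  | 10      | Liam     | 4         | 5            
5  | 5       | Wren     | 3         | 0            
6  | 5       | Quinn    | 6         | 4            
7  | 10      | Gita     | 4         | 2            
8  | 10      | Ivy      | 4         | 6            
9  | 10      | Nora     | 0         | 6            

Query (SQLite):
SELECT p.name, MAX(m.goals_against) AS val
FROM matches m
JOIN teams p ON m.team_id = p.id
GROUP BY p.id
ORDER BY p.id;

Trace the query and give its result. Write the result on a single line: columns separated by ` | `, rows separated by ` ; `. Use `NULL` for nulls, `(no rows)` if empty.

Chip | 4 ; Frame | 6

Join each matches row to its teams via team_id.
Group joined rows by teams.id; compute MAX(m.goals_against) per group.
  5: ids {5, 6} → MAX(m.goals_against)=4
  10: ids {1, 2, 3, 4, 7, 8, 9} → MAX(m.goals_against)=6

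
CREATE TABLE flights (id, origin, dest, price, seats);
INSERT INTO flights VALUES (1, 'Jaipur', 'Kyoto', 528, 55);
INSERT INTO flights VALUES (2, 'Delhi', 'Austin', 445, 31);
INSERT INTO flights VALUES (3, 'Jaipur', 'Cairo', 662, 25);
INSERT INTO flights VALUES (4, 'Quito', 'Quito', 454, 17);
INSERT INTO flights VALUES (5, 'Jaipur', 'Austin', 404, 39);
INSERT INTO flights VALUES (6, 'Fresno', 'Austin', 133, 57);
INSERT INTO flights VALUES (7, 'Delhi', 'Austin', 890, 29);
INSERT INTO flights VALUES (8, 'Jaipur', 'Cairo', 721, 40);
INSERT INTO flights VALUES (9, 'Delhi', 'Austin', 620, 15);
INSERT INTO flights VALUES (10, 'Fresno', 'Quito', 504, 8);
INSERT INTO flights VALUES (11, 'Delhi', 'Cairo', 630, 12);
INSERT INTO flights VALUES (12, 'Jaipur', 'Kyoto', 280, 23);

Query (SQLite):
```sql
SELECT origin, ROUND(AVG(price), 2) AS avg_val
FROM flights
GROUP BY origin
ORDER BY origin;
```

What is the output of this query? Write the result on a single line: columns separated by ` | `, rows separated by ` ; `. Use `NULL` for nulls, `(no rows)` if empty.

Delhi | 646.25 ; Fresno | 318.5 ; Jaipur | 519 ; Quito | 454

Partition flights by origin; compute ROUND(AVG(price), 2) within each group.
  Delhi: ids {2, 7, 9, 11} → ROUND(AVG(price), 2)=646.25
  Fresno: ids {6, 10} → ROUND(AVG(price), 2)=318.5
  Jaipur: ids {1, 3, 5, 8, 12} → ROUND(AVG(price), 2)=519
  Quito: ids {4} → ROUND(AVG(price), 2)=454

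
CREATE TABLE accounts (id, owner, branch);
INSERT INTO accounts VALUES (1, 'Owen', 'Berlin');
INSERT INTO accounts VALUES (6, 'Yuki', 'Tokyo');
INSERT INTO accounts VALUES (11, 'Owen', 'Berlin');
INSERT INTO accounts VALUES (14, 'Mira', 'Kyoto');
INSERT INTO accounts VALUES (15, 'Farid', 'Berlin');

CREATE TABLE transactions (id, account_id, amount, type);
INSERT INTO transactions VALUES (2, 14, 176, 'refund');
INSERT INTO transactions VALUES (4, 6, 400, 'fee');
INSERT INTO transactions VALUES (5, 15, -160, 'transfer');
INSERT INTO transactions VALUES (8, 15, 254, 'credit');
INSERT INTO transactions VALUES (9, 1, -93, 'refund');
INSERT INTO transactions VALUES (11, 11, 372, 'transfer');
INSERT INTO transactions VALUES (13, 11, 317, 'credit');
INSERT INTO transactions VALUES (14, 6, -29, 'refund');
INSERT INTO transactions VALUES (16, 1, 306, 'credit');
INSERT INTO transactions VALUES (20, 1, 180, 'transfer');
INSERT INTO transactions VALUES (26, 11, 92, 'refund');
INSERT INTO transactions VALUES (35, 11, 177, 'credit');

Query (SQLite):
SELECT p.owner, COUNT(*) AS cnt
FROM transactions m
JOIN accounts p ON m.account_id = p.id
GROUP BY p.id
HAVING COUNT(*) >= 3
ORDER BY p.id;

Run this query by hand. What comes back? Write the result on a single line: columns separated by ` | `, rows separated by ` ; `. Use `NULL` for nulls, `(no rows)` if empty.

Owen | 3 ; Owen | 4

Join each transactions row to its accounts via account_id.
Group joined rows by accounts.id; compute COUNT(*) per group.
HAVING: keep groups with count ≥ 3.
  1: ids {9, 16, 20} → COUNT(*)=3
  6: ids {4, 14} → COUNT(*)=2
  11: ids {11, 13, 26, 35} → COUNT(*)=4
  14: ids {2} → COUNT(*)=1
  15: ids {5, 8} → COUNT(*)=2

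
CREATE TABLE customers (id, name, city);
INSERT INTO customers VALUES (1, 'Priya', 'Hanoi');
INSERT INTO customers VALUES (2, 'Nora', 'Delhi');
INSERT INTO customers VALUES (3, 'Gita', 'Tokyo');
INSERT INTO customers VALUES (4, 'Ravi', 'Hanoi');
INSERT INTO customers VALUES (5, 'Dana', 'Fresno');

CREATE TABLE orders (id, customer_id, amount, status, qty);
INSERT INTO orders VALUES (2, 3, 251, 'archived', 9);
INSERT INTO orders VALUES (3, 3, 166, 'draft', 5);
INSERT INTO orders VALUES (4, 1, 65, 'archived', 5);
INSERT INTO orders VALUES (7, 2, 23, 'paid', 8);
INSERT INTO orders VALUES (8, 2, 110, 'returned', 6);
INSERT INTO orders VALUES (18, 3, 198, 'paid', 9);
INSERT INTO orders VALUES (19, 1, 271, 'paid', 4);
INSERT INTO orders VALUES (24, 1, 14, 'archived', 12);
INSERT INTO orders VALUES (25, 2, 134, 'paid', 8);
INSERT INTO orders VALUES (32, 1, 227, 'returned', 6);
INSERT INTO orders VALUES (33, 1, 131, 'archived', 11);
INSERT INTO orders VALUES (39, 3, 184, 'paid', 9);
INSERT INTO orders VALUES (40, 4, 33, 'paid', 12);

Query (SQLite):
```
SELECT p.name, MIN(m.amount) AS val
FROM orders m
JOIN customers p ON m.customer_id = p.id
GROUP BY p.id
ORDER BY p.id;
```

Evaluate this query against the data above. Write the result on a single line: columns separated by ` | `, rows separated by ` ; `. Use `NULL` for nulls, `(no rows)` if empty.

Priya | 14 ; Nora | 23 ; Gita | 166 ; Ravi | 33

Join each orders row to its customers via customer_id.
Group joined rows by customers.id; compute MIN(m.amount) per group.
  1: ids {4, 19, 24, 32, 33} → MIN(m.amount)=14
  2: ids {7, 8, 25} → MIN(m.amount)=23
  3: ids {2, 3, 18, 39} → MIN(m.amount)=166
  4: ids {40} → MIN(m.amount)=33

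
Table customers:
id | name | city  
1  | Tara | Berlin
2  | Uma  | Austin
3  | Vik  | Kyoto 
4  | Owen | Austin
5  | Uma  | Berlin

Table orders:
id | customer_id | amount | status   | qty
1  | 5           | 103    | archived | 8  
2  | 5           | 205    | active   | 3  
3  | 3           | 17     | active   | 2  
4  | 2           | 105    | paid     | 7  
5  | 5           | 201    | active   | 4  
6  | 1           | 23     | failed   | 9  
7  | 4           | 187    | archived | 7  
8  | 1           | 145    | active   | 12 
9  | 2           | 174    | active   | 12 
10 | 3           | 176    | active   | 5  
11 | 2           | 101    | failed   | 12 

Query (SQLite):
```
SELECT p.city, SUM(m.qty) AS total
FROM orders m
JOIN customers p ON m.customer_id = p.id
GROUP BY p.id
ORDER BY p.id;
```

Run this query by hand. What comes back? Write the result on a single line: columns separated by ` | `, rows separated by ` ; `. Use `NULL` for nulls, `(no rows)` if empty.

Join each orders row to its customers via customer_id.
Group joined rows by customers.id; compute SUM(m.qty) per group.
  1: ids {6, 8} → SUM(m.qty)=21
  2: ids {4, 9, 11} → SUM(m.qty)=31
  3: ids {3, 10} → SUM(m.qty)=7
  4: ids {7} → SUM(m.qty)=7
  5: ids {1, 2, 5} → SUM(m.qty)=15

Berlin | 21 ; Austin | 31 ; Kyoto | 7 ; Austin | 7 ; Berlin | 15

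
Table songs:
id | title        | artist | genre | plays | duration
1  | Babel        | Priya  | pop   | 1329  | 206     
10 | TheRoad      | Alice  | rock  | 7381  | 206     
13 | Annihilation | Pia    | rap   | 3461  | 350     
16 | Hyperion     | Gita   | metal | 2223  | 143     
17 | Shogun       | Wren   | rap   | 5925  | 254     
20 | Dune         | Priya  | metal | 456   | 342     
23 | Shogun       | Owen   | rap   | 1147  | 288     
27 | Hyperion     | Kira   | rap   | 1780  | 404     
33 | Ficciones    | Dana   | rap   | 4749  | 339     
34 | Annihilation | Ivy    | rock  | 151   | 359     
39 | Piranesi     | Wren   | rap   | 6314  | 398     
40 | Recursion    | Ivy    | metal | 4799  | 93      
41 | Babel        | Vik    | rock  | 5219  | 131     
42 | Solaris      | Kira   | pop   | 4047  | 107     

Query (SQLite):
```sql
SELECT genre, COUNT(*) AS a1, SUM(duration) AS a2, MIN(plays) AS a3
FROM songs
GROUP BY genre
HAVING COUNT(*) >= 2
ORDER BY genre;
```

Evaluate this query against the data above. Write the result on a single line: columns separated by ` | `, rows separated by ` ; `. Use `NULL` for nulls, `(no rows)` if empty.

Group songs by genre.
Per group compute: COUNT(*), SUM(duration), MIN(plays).
HAVING: drop groups with fewer than 2 rows.
  metal: ids {16, 20, 40} → COUNT(*)=3, SUM(duration)=578, MIN(plays)=456
  pop: ids {1, 42} → COUNT(*)=2, SUM(duration)=313, MIN(plays)=1329
  rap: ids {13, 17, 23, 27, 33, 39} → COUNT(*)=6, SUM(duration)=2033, MIN(plays)=1147
  rock: ids {10, 34, 41} → COUNT(*)=3, SUM(duration)=696, MIN(plays)=151

metal | 3 | 578 | 456 ; pop | 2 | 313 | 1329 ; rap | 6 | 2033 | 1147 ; rock | 3 | 696 | 151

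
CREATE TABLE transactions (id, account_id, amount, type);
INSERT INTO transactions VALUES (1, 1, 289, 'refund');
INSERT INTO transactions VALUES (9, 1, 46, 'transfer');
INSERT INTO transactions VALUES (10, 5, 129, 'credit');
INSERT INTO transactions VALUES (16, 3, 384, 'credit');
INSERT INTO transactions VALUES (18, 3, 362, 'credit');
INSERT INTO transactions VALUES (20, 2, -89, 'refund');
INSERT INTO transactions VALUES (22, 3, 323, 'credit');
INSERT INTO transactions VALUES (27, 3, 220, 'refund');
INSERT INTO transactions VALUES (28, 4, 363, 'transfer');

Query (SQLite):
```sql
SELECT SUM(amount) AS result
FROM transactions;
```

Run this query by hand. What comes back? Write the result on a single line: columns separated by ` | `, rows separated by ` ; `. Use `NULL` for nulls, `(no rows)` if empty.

2027

All amount values: [289, 46, 129, 384, 362, -89, 323, 220, 363].
SUM of non-NULL values = 2027.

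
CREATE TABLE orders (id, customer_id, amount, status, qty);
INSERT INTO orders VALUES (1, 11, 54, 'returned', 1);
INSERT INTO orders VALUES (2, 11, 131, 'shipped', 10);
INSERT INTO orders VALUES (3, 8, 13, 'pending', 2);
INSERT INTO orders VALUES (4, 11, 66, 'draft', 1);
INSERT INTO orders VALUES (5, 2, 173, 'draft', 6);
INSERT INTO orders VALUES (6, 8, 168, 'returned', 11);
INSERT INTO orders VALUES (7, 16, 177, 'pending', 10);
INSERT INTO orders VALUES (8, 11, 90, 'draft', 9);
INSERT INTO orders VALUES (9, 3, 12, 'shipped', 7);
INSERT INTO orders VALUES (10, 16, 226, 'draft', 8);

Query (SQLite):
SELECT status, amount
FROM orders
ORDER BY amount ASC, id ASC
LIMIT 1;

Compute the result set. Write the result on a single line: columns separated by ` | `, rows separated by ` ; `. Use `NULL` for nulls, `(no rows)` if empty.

shipped | 12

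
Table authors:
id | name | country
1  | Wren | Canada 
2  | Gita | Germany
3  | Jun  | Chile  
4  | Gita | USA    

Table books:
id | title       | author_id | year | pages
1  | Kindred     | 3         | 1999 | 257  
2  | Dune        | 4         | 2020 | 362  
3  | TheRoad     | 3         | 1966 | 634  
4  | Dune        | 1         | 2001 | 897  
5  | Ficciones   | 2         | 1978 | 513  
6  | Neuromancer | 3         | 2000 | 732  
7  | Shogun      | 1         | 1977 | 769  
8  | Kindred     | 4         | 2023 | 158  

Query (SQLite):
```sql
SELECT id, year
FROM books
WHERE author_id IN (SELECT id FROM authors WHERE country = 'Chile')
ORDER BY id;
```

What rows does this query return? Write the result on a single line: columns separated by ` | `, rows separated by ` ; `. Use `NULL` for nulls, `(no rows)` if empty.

1 | 1999 ; 3 | 1966 ; 6 | 2000

Inner query: authors.id where country = 'Chile'.
Outer: keep books rows whose author_id is in that set.
Inner query → {3}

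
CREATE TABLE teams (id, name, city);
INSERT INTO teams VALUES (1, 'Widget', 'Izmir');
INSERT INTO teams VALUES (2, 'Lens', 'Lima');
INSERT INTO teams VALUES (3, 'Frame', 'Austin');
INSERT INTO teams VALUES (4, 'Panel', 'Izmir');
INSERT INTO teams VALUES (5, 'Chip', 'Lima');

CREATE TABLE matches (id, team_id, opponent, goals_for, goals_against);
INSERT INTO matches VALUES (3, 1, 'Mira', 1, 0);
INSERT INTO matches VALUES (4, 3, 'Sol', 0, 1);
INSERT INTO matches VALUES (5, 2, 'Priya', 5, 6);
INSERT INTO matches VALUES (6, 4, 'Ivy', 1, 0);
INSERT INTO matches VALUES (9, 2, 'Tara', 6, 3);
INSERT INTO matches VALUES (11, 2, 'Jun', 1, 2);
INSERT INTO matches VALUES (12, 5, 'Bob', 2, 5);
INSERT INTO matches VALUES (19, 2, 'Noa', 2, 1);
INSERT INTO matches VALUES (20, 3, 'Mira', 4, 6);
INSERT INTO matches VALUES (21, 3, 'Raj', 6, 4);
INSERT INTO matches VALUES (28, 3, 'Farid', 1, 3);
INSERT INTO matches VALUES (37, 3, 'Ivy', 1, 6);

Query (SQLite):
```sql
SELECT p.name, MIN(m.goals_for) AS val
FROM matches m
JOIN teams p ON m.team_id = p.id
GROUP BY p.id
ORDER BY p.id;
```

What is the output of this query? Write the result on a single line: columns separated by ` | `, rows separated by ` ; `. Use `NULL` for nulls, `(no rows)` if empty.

Widget | 1 ; Lens | 1 ; Frame | 0 ; Panel | 1 ; Chip | 2

Join each matches row to its teams via team_id.
Group joined rows by teams.id; compute MIN(m.goals_for) per group.
  1: ids {3} → MIN(m.goals_for)=1
  2: ids {5, 9, 11, 19} → MIN(m.goals_for)=1
  3: ids {4, 20, 21, 28, 37} → MIN(m.goals_for)=0
  4: ids {6} → MIN(m.goals_for)=1
  5: ids {12} → MIN(m.goals_for)=2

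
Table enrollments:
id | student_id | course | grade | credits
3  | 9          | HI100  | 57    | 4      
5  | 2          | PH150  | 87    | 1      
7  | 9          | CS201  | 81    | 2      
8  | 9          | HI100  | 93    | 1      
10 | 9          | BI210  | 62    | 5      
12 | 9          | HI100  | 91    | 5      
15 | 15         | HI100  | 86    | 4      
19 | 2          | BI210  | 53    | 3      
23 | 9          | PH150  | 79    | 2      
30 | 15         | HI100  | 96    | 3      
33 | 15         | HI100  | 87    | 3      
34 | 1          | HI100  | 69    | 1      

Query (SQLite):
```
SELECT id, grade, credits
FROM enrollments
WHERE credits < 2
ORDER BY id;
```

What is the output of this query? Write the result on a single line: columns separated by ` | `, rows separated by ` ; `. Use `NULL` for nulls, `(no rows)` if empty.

5 | 87 | 1 ; 8 | 93 | 1 ; 34 | 69 | 1

credits < 2: ids {5, 8, 34}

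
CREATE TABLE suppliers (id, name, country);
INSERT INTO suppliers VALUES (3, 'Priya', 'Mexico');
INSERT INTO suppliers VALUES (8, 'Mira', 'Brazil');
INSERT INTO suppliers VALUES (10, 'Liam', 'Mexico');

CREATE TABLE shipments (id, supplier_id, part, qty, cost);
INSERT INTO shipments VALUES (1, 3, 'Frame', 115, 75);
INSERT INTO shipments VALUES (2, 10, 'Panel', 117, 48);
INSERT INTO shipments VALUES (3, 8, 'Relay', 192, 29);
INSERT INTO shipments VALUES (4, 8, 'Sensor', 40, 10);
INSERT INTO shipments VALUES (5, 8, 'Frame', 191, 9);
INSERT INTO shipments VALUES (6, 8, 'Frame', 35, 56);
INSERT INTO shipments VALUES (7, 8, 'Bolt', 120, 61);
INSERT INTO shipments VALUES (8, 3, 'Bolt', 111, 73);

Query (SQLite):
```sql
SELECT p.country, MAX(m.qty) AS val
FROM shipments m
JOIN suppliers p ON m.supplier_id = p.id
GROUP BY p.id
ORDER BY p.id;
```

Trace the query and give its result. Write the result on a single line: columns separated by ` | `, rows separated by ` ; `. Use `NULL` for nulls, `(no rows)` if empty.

Mexico | 115 ; Brazil | 192 ; Mexico | 117

Join each shipments row to its suppliers via supplier_id.
Group joined rows by suppliers.id; compute MAX(m.qty) per group.
  3: ids {1, 8} → MAX(m.qty)=115
  8: ids {3, 4, 5, 6, 7} → MAX(m.qty)=192
  10: ids {2} → MAX(m.qty)=117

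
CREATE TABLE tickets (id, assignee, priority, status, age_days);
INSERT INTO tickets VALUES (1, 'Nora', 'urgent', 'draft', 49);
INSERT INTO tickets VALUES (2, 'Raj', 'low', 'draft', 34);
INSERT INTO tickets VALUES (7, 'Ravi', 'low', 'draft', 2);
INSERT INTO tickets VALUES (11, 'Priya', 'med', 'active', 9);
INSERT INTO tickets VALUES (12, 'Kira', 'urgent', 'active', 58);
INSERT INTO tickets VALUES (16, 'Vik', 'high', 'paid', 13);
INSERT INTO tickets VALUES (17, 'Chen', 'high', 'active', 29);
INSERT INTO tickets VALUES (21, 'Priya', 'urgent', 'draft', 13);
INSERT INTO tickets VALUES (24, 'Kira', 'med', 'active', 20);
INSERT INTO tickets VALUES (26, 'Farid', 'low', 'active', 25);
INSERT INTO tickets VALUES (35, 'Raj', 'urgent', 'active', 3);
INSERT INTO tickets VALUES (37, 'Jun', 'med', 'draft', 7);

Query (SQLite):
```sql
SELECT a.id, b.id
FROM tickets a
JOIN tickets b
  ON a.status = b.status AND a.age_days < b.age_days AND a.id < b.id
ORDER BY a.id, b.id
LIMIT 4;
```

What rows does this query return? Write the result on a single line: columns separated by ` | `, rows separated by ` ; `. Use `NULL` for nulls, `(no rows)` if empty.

7 | 21 ; 7 | 37 ; 11 | 12 ; 11 | 17

Pairs (a,b) with same status, a.age_days < b.age_days, a.id < b.id.
status groups: active:{11,12,17,24,26,35} draft:{1,2,7,21,37} paid:{16}
Ordered by (a.id, b.id); first 4.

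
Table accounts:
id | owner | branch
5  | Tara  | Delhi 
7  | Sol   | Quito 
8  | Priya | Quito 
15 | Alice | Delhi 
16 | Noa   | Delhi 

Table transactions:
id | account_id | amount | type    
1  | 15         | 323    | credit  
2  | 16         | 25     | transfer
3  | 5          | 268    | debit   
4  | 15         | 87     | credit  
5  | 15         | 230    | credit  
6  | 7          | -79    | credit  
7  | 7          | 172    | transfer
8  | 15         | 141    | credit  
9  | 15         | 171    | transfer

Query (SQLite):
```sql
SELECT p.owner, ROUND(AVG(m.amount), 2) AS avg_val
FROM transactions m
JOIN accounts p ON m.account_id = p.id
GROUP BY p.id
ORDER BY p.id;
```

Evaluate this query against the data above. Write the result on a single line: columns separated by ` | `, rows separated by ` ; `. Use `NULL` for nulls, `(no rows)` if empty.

Tara | 268 ; Sol | 46.5 ; Alice | 190.4 ; Noa | 25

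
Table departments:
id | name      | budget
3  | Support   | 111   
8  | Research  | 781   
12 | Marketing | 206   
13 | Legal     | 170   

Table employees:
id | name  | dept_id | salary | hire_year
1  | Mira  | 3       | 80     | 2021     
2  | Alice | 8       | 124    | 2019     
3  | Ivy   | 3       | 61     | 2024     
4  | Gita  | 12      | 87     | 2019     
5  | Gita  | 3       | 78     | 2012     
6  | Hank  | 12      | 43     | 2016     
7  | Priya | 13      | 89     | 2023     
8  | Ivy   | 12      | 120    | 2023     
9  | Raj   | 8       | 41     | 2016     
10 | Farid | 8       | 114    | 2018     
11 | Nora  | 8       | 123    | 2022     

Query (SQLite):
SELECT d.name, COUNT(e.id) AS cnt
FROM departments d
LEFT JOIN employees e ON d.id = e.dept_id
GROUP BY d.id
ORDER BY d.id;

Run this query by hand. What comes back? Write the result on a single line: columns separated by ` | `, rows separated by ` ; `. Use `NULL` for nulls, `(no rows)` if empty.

Support | 3 ; Research | 4 ; Marketing | 3 ; Legal | 1

LEFT JOIN keeps every departments row; unmatched ones get NULL for employees columns.
Group by departments.id and compute COUNT(e.id). COUNT(col) of an all-NULL group is 0.
  3: ids {1, 3, 5} → COUNT(e.id)=3
  8: ids {2, 9, 10, 11} → COUNT(e.id)=4
  12: ids {4, 6, 8} → COUNT(e.id)=3
  13: ids {7} → COUNT(e.id)=1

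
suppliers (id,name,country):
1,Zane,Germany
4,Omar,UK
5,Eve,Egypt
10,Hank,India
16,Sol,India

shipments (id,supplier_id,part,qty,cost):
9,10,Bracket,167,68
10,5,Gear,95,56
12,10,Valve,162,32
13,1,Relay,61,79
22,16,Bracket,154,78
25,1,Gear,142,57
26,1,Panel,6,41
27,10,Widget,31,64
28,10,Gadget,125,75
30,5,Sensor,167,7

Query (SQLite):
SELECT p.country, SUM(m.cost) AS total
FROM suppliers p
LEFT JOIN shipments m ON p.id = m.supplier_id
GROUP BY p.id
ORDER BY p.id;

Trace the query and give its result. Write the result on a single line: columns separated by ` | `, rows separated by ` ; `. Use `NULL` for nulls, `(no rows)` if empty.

Germany | 177 ; UK | NULL ; Egypt | 63 ; India | 239 ; India | 78

LEFT JOIN keeps every suppliers row; unmatched ones get NULL for shipments columns.
Group by suppliers.id and compute SUM(m.cost). SUM over an all-NULL group is NULL.
  1: ids {13, 25, 26} → SUM(m.cost)=177
  4: ids {—} → SUM(m.cost)=NULL
  5: ids {10, 30} → SUM(m.cost)=63
  10: ids {9, 12, 27, 28} → SUM(m.cost)=239
  16: ids {22} → SUM(m.cost)=78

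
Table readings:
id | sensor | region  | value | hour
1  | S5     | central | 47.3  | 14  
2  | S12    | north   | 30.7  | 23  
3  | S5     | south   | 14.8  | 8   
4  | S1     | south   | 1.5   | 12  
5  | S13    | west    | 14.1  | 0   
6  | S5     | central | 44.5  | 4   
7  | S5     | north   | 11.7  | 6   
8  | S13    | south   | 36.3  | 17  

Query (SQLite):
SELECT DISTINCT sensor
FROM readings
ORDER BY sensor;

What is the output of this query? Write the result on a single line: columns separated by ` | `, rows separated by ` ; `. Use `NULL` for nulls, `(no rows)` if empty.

S1 ; S12 ; S13 ; S5

Collect distinct sensor values from readings.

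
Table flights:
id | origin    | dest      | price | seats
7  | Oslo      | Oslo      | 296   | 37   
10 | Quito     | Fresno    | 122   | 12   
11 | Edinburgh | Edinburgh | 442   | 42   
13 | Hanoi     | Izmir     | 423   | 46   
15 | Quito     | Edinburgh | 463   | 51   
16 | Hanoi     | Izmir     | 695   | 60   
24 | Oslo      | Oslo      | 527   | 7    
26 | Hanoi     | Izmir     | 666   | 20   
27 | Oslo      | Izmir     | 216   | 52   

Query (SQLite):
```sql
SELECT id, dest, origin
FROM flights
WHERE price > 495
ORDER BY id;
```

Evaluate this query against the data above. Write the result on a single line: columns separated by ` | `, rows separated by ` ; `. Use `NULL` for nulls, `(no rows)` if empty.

price > 495: ids {16, 24, 26}

16 | Izmir | Hanoi ; 24 | Oslo | Oslo ; 26 | Izmir | Hanoi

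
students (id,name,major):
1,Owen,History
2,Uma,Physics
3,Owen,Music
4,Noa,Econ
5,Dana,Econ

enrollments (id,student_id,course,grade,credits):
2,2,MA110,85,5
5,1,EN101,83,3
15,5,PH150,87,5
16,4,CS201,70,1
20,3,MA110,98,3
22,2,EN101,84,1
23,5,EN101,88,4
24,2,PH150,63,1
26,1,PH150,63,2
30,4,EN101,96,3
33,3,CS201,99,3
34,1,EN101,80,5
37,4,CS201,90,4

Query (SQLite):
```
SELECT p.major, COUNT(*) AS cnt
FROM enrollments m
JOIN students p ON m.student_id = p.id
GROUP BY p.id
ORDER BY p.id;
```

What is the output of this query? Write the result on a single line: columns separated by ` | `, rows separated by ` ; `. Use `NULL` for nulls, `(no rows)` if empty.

History | 3 ; Physics | 3 ; Music | 2 ; Econ | 3 ; Econ | 2

Join each enrollments row to its students via student_id.
Group joined rows by students.id; compute COUNT(*) per group.
  1: ids {5, 26, 34} → COUNT(*)=3
  2: ids {2, 22, 24} → COUNT(*)=3
  3: ids {20, 33} → COUNT(*)=2
  4: ids {16, 30, 37} → COUNT(*)=3
  5: ids {15, 23} → COUNT(*)=2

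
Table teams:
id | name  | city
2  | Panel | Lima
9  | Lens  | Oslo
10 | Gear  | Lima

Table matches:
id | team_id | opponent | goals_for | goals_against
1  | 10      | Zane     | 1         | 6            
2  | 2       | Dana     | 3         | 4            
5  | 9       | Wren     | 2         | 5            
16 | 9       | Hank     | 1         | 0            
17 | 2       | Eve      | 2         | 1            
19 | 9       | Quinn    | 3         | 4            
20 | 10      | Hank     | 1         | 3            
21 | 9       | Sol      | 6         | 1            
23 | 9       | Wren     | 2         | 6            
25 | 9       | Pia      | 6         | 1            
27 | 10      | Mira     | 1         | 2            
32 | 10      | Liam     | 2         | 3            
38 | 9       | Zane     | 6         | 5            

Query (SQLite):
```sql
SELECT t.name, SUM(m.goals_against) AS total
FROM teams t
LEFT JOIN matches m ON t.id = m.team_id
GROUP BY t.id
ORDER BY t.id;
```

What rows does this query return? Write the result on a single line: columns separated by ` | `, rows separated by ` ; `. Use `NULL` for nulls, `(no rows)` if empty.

Panel | 5 ; Lens | 22 ; Gear | 14

LEFT JOIN keeps every teams row; unmatched ones get NULL for matches columns.
Group by teams.id and compute SUM(m.goals_against). SUM over an all-NULL group is NULL.
  2: ids {2, 17} → SUM(m.goals_against)=5
  9: ids {5, 16, 19, 21, 23, 25, 38} → SUM(m.goals_against)=22
  10: ids {1, 20, 27, 32} → SUM(m.goals_against)=14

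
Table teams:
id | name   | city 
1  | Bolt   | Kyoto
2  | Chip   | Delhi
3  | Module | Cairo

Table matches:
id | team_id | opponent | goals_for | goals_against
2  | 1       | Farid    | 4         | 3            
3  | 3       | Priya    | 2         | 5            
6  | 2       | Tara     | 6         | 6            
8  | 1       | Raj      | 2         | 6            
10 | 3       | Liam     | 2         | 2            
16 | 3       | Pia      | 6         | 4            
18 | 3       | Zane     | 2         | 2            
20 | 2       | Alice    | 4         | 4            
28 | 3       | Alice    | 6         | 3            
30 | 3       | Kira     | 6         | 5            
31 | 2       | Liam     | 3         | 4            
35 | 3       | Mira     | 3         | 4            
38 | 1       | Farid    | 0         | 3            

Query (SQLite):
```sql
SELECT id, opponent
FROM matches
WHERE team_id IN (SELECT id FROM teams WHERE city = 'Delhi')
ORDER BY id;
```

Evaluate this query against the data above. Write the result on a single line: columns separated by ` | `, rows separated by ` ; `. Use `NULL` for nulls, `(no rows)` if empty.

6 | Tara ; 20 | Alice ; 31 | Liam

Inner query: teams.id where city = 'Delhi'.
Outer: keep matches rows whose team_id is in that set.
Inner query → {2}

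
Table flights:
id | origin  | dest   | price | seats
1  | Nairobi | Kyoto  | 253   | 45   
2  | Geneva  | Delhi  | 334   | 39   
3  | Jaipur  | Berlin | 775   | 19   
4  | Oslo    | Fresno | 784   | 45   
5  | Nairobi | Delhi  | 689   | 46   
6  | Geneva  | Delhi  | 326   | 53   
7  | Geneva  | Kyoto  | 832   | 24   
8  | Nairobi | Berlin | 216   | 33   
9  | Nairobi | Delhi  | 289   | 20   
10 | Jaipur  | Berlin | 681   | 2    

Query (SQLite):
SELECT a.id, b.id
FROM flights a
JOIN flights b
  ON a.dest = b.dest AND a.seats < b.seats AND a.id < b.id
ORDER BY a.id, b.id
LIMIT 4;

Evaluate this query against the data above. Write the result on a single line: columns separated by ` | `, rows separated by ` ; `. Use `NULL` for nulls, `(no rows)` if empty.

2 | 5 ; 2 | 6 ; 3 | 8 ; 5 | 6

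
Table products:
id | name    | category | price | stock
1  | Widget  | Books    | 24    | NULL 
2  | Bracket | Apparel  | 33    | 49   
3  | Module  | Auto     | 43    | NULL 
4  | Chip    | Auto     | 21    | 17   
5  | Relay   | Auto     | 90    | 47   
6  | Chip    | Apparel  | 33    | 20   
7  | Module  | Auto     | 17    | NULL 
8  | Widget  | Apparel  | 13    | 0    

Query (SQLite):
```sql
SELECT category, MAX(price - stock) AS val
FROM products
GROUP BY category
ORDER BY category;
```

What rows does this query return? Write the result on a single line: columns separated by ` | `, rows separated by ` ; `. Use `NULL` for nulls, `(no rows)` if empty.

For each row compute price - stock.
Group by category; take MAX of the expression per group.
  Apparel: ids {2, 6, 8} → MAX(price - stock)=13
  Auto: ids {3, 4, 5, 7} → MAX(price - stock)=43
  Books: ids {1} → MAX(price - stock)=NULL

Apparel | 13 ; Auto | 43 ; Books | NULL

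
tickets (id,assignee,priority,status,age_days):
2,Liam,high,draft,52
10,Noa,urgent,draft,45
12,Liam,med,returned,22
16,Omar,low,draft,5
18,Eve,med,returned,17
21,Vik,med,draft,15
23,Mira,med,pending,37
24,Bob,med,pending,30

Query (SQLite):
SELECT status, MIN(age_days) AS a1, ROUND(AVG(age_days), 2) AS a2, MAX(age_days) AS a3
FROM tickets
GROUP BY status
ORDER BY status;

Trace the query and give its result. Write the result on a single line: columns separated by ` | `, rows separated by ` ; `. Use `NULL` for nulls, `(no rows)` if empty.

draft | 5 | 29.25 | 52 ; pending | 30 | 33.5 | 37 ; returned | 17 | 19.5 | 22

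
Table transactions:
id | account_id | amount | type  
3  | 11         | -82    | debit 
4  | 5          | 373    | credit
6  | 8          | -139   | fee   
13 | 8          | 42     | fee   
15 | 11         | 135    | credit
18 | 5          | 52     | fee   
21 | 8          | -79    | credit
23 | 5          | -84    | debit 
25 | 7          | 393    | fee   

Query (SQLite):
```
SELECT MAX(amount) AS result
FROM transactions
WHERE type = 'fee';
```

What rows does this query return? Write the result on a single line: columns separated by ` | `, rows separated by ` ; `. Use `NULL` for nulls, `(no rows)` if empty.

Rows where type='fee' → amount values: [-139, 42, 52, 393].
MAX of non-NULL values = 393.

393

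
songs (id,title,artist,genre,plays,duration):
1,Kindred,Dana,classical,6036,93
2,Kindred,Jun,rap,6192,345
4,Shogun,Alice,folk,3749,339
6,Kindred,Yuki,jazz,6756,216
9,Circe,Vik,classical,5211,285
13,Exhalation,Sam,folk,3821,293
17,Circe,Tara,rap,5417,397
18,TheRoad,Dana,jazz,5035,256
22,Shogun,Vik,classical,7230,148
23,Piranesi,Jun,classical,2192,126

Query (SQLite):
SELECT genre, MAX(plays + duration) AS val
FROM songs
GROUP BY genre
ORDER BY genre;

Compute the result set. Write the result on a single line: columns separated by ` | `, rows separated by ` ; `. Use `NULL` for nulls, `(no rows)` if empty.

For each row compute plays + duration.
Group by genre; take MAX of the expression per group.
  classical: ids {1, 9, 22, 23} → MAX(plays + duration)=7378
  folk: ids {4, 13} → MAX(plays + duration)=4114
  jazz: ids {6, 18} → MAX(plays + duration)=6972
  rap: ids {2, 17} → MAX(plays + duration)=6537

classical | 7378 ; folk | 4114 ; jazz | 6972 ; rap | 6537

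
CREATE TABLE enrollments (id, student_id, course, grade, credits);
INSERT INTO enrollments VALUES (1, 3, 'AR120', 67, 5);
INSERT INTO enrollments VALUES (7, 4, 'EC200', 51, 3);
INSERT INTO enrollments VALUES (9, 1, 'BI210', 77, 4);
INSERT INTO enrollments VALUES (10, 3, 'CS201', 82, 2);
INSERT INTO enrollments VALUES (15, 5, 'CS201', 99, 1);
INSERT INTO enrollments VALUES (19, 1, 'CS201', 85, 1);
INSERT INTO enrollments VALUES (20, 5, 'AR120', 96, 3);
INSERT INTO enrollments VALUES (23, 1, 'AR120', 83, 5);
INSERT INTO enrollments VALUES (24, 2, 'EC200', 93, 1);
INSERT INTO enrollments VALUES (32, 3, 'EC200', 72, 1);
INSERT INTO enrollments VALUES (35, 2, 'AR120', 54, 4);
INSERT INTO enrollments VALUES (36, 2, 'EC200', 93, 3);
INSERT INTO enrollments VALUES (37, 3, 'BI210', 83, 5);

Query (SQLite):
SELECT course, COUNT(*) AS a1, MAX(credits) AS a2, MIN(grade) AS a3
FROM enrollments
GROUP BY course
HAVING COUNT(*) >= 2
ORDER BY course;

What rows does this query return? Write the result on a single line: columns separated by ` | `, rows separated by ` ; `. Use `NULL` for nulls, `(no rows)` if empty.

Group enrollments by course.
Per group compute: COUNT(*), MAX(credits), MIN(grade).
HAVING: drop groups with fewer than 2 rows.
  AR120: ids {1, 20, 23, 35} → COUNT(*)=4, MAX(credits)=5, MIN(grade)=54
  BI210: ids {9, 37} → COUNT(*)=2, MAX(credits)=5, MIN(grade)=77
  CS201: ids {10, 15, 19} → COUNT(*)=3, MAX(credits)=2, MIN(grade)=82
  EC200: ids {7, 24, 32, 36} → COUNT(*)=4, MAX(credits)=3, MIN(grade)=51

AR120 | 4 | 5 | 54 ; BI210 | 2 | 5 | 77 ; CS201 | 3 | 2 | 82 ; EC200 | 4 | 3 | 51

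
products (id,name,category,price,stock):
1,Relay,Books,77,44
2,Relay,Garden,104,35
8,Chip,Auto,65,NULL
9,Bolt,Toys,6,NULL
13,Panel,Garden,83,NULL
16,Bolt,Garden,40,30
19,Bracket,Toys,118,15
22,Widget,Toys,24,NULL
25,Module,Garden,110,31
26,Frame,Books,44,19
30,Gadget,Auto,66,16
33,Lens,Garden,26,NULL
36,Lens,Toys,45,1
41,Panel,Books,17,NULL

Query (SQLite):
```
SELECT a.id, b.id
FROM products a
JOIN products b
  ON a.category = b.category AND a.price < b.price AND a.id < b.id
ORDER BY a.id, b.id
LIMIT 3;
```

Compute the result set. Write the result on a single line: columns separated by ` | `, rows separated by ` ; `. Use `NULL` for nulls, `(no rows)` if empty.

Pairs (a,b) with same category, a.price < b.price, a.id < b.id.
category groups: Auto:{8,30} Books:{1,26,41} Garden:{2,13,16,25,33} Toys:{9,19,22,36}
Ordered by (a.id, b.id); first 3.

2 | 25 ; 8 | 30 ; 9 | 19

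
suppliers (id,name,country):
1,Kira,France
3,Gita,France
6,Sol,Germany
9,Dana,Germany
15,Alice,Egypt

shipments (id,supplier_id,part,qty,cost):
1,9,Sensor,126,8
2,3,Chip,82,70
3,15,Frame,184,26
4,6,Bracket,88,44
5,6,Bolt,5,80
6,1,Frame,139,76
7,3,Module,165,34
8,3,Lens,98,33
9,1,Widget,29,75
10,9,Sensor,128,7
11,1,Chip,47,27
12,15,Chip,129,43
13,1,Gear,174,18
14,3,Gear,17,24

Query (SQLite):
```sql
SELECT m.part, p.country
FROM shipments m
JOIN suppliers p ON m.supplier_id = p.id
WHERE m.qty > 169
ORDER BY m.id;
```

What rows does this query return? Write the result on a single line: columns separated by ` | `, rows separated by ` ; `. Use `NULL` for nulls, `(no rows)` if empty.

Frame | Egypt ; Gear | France

Each shipments row matches the suppliers row where supplier_id = suppliers.id.
Then keep rows with m.qty > 169.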